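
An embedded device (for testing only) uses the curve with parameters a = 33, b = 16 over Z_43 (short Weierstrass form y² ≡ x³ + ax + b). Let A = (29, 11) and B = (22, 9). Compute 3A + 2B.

First 3A:
Repeated addition: build up to 3A.
2A: tangent at (29, 11): λ = (3·29² + 33)/(2·11) ≡ 19/22. 22⁻¹ ≡ 2 (mod 43), so λ ≡ 19·2 ≡ 38.
  x = λ² - 29 - 29 = 1444 - 58 ≡ 10; y = λ·(29 - 10) - 11 ≡ 23. → (10, 23)
3A: (10, 23) + (29, 11). λ = (11 - 23)/(29 - 10) ≡ 31/19 mod 43. 19⁻¹ ≡ 34 (mod 43), so λ ≡ 22.
  x = λ² - 10 - 29 = 484 - 39 ≡ 15; y = λ·(10 - 15) - 23 ≡ 39. → (15, 39)
3A = (15, 39).
Next 2B:
Repeated addition: build up to 2B.
2B: tangent at (22, 9): λ = (3·22² + 33)/(2·9) ≡ 23/18. 18⁻¹ ≡ 12 (mod 43) since 18·12 = 216 ≡ 1, so λ ≡ 23·12 ≡ 18.
  x = λ² - 22 - 22 = 324 - 44 ≡ 22; y = λ·(22 - 22) - 9 ≡ 34. → (22, 34)
2B = (22, 34).
Finally 3A + 2B:
(15, 39) + (22, 34). λ = (34 - 39)/(22 - 15) ≡ 38/7 mod 43. 7⁻¹ ≡ 37 (mod 43) since 7·37 = 259 ≡ 1, so λ ≡ 30.
  x = λ² - 15 - 22 = 900 - 37 ≡ 3; y = λ·(15 - 3) - 39 ≡ 20. → (3, 20)

(3, 20)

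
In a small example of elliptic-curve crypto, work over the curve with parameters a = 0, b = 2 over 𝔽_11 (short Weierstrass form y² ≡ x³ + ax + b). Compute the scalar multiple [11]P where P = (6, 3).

Repeated addition: build up to 11P.
2P: tangent at (6, 3): λ = (3·6² + 0)/(2·3) ≡ 9/6. 6⁻¹ ≡ 2 (mod 11), so λ ≡ 9·2 ≡ 7.
  x = λ² - 6 - 6 = 49 - 12 ≡ 4; y = λ·(6 - 4) - 3 ≡ 0. → (4, 0)
3P: (4, 0) + (6, 3). λ = (3 - 0)/(6 - 4) ≡ 3/2 mod 11. 2⁻¹ ≡ 6 (mod 11) since 2·6 = 12 ≡ 1, so λ ≡ 7.
  x = λ² - 4 - 6 = 49 - 10 ≡ 6; y = λ·(4 - 6) - 0 ≡ 8. → (6, 8)
4P: (6, 8) + (6, 3): same x and y₁ ≡ -y₂, so the sum is 𝒪.
5P: 𝒪 + (6, 3) = (6, 3) (identity).
6P: tangent at (6, 3): λ = (3·6² + 0)/(2·3) ≡ 9/6. 6⁻¹ ≡ 2 (mod 11), so λ ≡ 9·2 ≡ 7.
  x = λ² - 6 - 6 = 49 - 12 ≡ 4; y = λ·(6 - 4) - 3 ≡ 0. → (4, 0)
7P: (4, 0) + (6, 3). λ = (3 - 0)/(6 - 4) ≡ 3/2 mod 11. 2⁻¹ ≡ 6 (mod 11), so λ ≡ 7.
  x = λ² - 4 - 6 = 49 - 10 ≡ 6; y = λ·(4 - 6) - 0 ≡ 8. → (6, 8)
8P: (6, 8) + (6, 3): same x and y₁ ≡ -y₂, so the sum is 𝒪.
9P: 𝒪 + (6, 3) = (6, 3) (identity).
10P: tangent at (6, 3): λ = (3·6² + 0)/(2·3) ≡ 9/6. 6⁻¹ ≡ 2 (mod 11) since 6·2 = 12 ≡ 1, so λ ≡ 9·2 ≡ 7.
  x = λ² - 6 - 6 = 49 - 12 ≡ 4; y = λ·(6 - 4) - 3 ≡ 0. → (4, 0)
11P: (4, 0) + (6, 3). λ = (3 - 0)/(6 - 4) ≡ 3/2 mod 11. 2⁻¹ ≡ 6 (mod 11) since 2·6 = 12 ≡ 1, so λ ≡ 7.
  x = λ² - 4 - 6 = 49 - 10 ≡ 6; y = λ·(4 - 6) - 0 ≡ 8. → (6, 8)

(6, 8)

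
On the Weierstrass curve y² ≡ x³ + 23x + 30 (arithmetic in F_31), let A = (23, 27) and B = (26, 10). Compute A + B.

(21, 3)

(23, 27) + (26, 10). λ = (10 - 27)/(26 - 23) ≡ 14/3 mod 31. 3⁻¹ ≡ 21 (mod 31), so λ ≡ 15.
  x = λ² - 23 - 26 = 225 - 49 ≡ 21; y = λ·(23 - 21) - 27 ≡ 3. → (21, 3)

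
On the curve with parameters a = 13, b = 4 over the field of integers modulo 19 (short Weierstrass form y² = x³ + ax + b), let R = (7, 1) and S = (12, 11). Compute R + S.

(4, 5)

(7, 1) + (12, 11). λ = (11 - 1)/(12 - 7) ≡ 10/5 mod 19. 5⁻¹ ≡ 4 (mod 19) since 5·4 = 20 ≡ 1, so λ ≡ 2.
  x = λ² - 7 - 12 = 4 - 19 ≡ 4; y = λ·(7 - 4) - 1 ≡ 5. → (4, 5)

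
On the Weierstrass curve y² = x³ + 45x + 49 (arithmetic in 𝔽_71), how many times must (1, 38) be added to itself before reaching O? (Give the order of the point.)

7

2P: tangent at (1, 38): λ = (3·1² + 45)/(2·38) ≡ 48/5. 5⁻¹ ≡ 57 (mod 71), so λ ≡ 48·57 ≡ 38.
  x = λ² - 1 - 1 = 1444 - 2 ≡ 22; y = λ·(1 - 22) - 38 ≡ 16. → (22, 16)
3P: (22, 16) + (1, 38). λ = (38 - 16)/(1 - 22) ≡ 22/50 mod 71. 50⁻¹ ≡ 27 (mod 71), so λ ≡ 26.
  x = λ² - 22 - 1 = 676 - 23 ≡ 14; y = λ·(22 - 14) - 16 ≡ 50. → (14, 50)
4P: (14, 50) + (1, 38). λ = (38 - 50)/(1 - 14) ≡ 59/58 mod 71. 58⁻¹ ≡ 60 (mod 71), so λ ≡ 61.
  x = λ² - 14 - 1 = 3721 - 15 ≡ 14; y = λ·(14 - 14) - 50 ≡ 21. → (14, 21)
5P: (14, 21) + (1, 38). λ = (38 - 21)/(1 - 14) ≡ 17/58 mod 71. 58⁻¹ ≡ 60 (mod 71), so λ ≡ 26.
  x = λ² - 14 - 1 = 676 - 15 ≡ 22; y = λ·(14 - 22) - 21 ≡ 55. → (22, 55)
6P: (22, 55) + (1, 38). λ = (38 - 55)/(1 - 22) ≡ 54/50 mod 71. 50⁻¹ ≡ 27 (mod 71), so λ ≡ 38.
  x = λ² - 22 - 1 = 1444 - 23 ≡ 1; y = λ·(22 - 1) - 55 ≡ 33. → (1, 33)
7P: (1, 33) + (1, 38): same x and y₁ ≡ -y₂, so the sum is O.
7P = O, so the order is 7.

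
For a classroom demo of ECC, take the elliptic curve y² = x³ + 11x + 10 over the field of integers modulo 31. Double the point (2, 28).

(15, 27)

tangent at (2, 28): λ = (3·2² + 11)/(2·28) ≡ 23/25. 25⁻¹ ≡ 5 (mod 31), so λ ≡ 23·5 ≡ 22.
  x = λ² - 2 - 2 = 484 - 4 ≡ 15; y = λ·(2 - 15) - 28 ≡ 27. → (15, 27)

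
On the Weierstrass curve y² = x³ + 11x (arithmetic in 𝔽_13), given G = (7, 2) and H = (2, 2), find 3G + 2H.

(2, 11)

First 3G:
Repeated addition: build up to 3G.
2G: tangent at (7, 2): λ = (3·7² + 11)/(2·2) ≡ 2/4. 4⁻¹ ≡ 10 (mod 13) since 4·10 = 40 ≡ 1, so λ ≡ 2·10 ≡ 7.
  x = λ² - 7 - 7 = 49 - 14 ≡ 9; y = λ·(7 - 9) - 2 ≡ 10. → (9, 10)
3G: (9, 10) + (7, 2). λ = (2 - 10)/(7 - 9) ≡ 5/11 mod 13. 11⁻¹ ≡ 6 (mod 13) since 11·6 = 66 ≡ 1, so λ ≡ 4.
  x = λ² - 9 - 7 = 16 - 16 ≡ 0; y = λ·(9 - 0) - 10 ≡ 0. → (0, 0)
3G = (0, 0).
Next 2H:
Repeated addition: build up to 2H.
2H: tangent at (2, 2): λ = (3·2² + 11)/(2·2) ≡ 10/4. 4⁻¹ ≡ 10 (mod 13), so λ ≡ 10·10 ≡ 9.
  x = λ² - 2 - 2 = 81 - 4 ≡ 12; y = λ·(2 - 12) - 2 ≡ 12. → (12, 12)
2H = (12, 12).
Finally 3G + 2H:
(0, 0) + (12, 12). λ = (12 - 0)/(12 - 0) ≡ 12/12 mod 13. 12⁻¹ ≡ 12 (mod 13), so λ ≡ 1.
  x = λ² - 0 - 12 = 1 - 12 ≡ 2; y = λ·(0 - 2) - 0 ≡ 11. → (2, 11)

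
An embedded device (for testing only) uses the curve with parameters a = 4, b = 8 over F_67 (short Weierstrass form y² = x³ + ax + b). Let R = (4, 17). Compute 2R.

(21, 24)

tangent at (4, 17): λ = (3·4² + 4)/(2·17) ≡ 52/34. 34⁻¹ ≡ 2 (mod 67), so λ ≡ 52·2 ≡ 37.
  x = λ² - 4 - 4 = 1369 - 8 ≡ 21; y = λ·(4 - 21) - 17 ≡ 24. → (21, 24)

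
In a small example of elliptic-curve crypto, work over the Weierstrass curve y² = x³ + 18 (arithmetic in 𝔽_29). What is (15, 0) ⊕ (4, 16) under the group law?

(9, 15)

(15, 0) + (4, 16). λ = (16 - 0)/(4 - 15) ≡ 16/18 mod 29. 18⁻¹ ≡ 21 (mod 29) since 18·21 = 378 ≡ 1, so λ ≡ 17.
  x = λ² - 15 - 4 = 289 - 19 ≡ 9; y = λ·(15 - 9) - 0 ≡ 15. → (9, 15)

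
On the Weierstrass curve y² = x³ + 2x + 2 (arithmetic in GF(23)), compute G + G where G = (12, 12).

(8, 22)

tangent at (12, 12): λ = (3·12² + 2)/(2·12) ≡ 20/1. 1⁻¹ ≡ 1 (mod 23), so λ ≡ 20·1 ≡ 20.
  x = λ² - 12 - 12 = 400 - 24 ≡ 8; y = λ·(12 - 8) - 12 ≡ 22. → (8, 22)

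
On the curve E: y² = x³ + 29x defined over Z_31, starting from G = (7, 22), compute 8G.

(8, 0)

Repeated addition: build up to 8G.
2G: tangent at (7, 22): λ = (3·7² + 29)/(2·22) ≡ 21/13. 13⁻¹ ≡ 12 (mod 31) since 13·12 = 156 ≡ 1, so λ ≡ 21·12 ≡ 4.
  x = λ² - 7 - 7 = 16 - 14 ≡ 2; y = λ·(7 - 2) - 22 ≡ 29. → (2, 29)
3G: (2, 29) + (7, 22). λ = (22 - 29)/(7 - 2) ≡ 24/5 mod 31. 5⁻¹ ≡ 25 (mod 31), so λ ≡ 11.
  x = λ² - 2 - 7 = 121 - 9 ≡ 19; y = λ·(2 - 19) - 29 ≡ 1. → (19, 1)
4G: (19, 1) + (7, 22). λ = (22 - 1)/(7 - 19) ≡ 21/19 mod 31. 19⁻¹ ≡ 18 (mod 31), so λ ≡ 6.
  x = λ² - 19 - 7 = 36 - 26 ≡ 10; y = λ·(19 - 10) - 1 ≡ 22. → (10, 22)
5G: (10, 22) + (7, 22). λ = (22 - 22)/(7 - 10) ≡ 0/28 mod 31. 28⁻¹ ≡ 10 (mod 31) since 28·10 = 280 ≡ 1, so λ ≡ 0.
  x = λ² - 10 - 7 = 0 - 17 ≡ 14; y = λ·(10 - 14) - 22 ≡ 9. → (14, 9)
6G: (14, 9) + (7, 22). λ = (22 - 9)/(7 - 14) ≡ 13/24 mod 31. 24⁻¹ ≡ 22 (mod 31), so λ ≡ 7.
  x = λ² - 14 - 7 = 49 - 21 ≡ 28; y = λ·(14 - 28) - 9 ≡ 17. → (28, 17)
7G: (28, 17) + (7, 22). λ = (22 - 17)/(7 - 28) ≡ 5/10 mod 31. 10⁻¹ ≡ 28 (mod 31), so λ ≡ 16.
  x = λ² - 28 - 7 = 256 - 35 ≡ 4; y = λ·(28 - 4) - 17 ≡ 26. → (4, 26)
8G: (4, 26) + (7, 22). λ = (22 - 26)/(7 - 4) ≡ 27/3 mod 31. 3⁻¹ ≡ 21 (mod 31), so λ ≡ 9.
  x = λ² - 4 - 7 = 81 - 11 ≡ 8; y = λ·(4 - 8) - 26 ≡ 0. → (8, 0)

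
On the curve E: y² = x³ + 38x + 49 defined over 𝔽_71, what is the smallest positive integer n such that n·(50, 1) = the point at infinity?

7

2P: tangent at (50, 1): λ = (3·50² + 38)/(2·1) ≡ 12/2. 2⁻¹ ≡ 36 (mod 71), so λ ≡ 12·36 ≡ 6.
  x = λ² - 50 - 50 = 36 - 100 ≡ 7; y = λ·(50 - 7) - 1 ≡ 44. → (7, 44)
3P: (7, 44) + (50, 1). λ = (1 - 44)/(50 - 7) ≡ 28/43 mod 71. 43⁻¹ ≡ 38 (mod 71) since 43·38 = 1634 ≡ 1, so λ ≡ 70.
  x = λ² - 7 - 50 = 4900 - 57 ≡ 15; y = λ·(7 - 15) - 44 ≡ 35. → (15, 35)
4P: (15, 35) + (50, 1). λ = (1 - 35)/(50 - 15) ≡ 37/35 mod 71. 35⁻¹ ≡ 69 (mod 71) since 35·69 = 2415 ≡ 1, so λ ≡ 68.
  x = λ² - 15 - 50 = 4624 - 65 ≡ 15; y = λ·(15 - 15) - 35 ≡ 36. → (15, 36)
5P: (15, 36) + (50, 1). λ = (1 - 36)/(50 - 15) ≡ 36/35 mod 71. 35⁻¹ ≡ 69 (mod 71), so λ ≡ 70.
  x = λ² - 15 - 50 = 4900 - 65 ≡ 7; y = λ·(15 - 7) - 36 ≡ 27. → (7, 27)
6P: (7, 27) + (50, 1). λ = (1 - 27)/(50 - 7) ≡ 45/43 mod 71. 43⁻¹ ≡ 38 (mod 71) since 43·38 = 1634 ≡ 1, so λ ≡ 6.
  x = λ² - 7 - 50 = 36 - 57 ≡ 50; y = λ·(7 - 50) - 27 ≡ 70. → (50, 70)
7P: (50, 70) + (50, 1): same x and y₁ ≡ -y₂, so the sum is the point at infinity.
7P = the point at infinity, so the order is 7.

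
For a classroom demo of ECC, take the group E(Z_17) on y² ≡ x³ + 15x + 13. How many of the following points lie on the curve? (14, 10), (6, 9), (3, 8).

(14, 10): 10² ≡ 15, rhs ≡ 9 → off.
(6, 9): 9² ≡ 13, rhs ≡ 13 → on.
(3, 8): 8² ≡ 13, rhs ≡ 0 → off.

1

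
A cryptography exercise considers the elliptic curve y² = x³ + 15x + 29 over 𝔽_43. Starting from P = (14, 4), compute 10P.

Repeated addition: build up to 10P.
2P: tangent at (14, 4): λ = (3·14² + 15)/(2·4) ≡ 1/8. 8⁻¹ ≡ 27 (mod 43), so λ ≡ 1·27 ≡ 27.
  x = λ² - 14 - 14 = 729 - 28 ≡ 13; y = λ·(14 - 13) - 4 ≡ 23. → (13, 23)
3P: (13, 23) + (14, 4). λ = (4 - 23)/(14 - 13) ≡ 24/1 mod 43. 1⁻¹ ≡ 1 (mod 43) since 1·1 = 1 ≡ 1, so λ ≡ 24.
  x = λ² - 13 - 14 = 576 - 27 ≡ 33; y = λ·(13 - 33) - 23 ≡ 13. → (33, 13)
4P: (33, 13) + (14, 4). λ = (4 - 13)/(14 - 33) ≡ 34/24 mod 43. 24⁻¹ ≡ 9 (mod 43), so λ ≡ 5.
  x = λ² - 33 - 14 = 25 - 47 ≡ 21; y = λ·(33 - 21) - 13 ≡ 4. → (21, 4)
5P: (21, 4) + (14, 4). λ = (4 - 4)/(14 - 21) ≡ 0/36 mod 43. 36⁻¹ ≡ 6 (mod 43), so λ ≡ 0.
  x = λ² - 21 - 14 = 0 - 35 ≡ 8; y = λ·(21 - 8) - 4 ≡ 39. → (8, 39)
6P: (8, 39) + (14, 4). λ = (4 - 39)/(14 - 8) ≡ 8/6 mod 43. 6⁻¹ ≡ 36 (mod 43), so λ ≡ 30.
  x = λ² - 8 - 14 = 900 - 22 ≡ 18; y = λ·(8 - 18) - 39 ≡ 5. → (18, 5)
7P: (18, 5) + (14, 4). λ = (4 - 5)/(14 - 18) ≡ 42/39 mod 43. 39⁻¹ ≡ 32 (mod 43), so λ ≡ 11.
  x = λ² - 18 - 14 = 121 - 32 ≡ 3; y = λ·(18 - 3) - 5 ≡ 31. → (3, 31)
8P: (3, 31) + (14, 4). λ = (4 - 31)/(14 - 3) ≡ 16/11 mod 43. 11⁻¹ ≡ 4 (mod 43), so λ ≡ 21.
  x = λ² - 3 - 14 = 441 - 17 ≡ 37; y = λ·(3 - 37) - 31 ≡ 29. → (37, 29)
9P: (37, 29) + (14, 4). λ = (4 - 29)/(14 - 37) ≡ 18/20 mod 43. 20⁻¹ ≡ 28 (mod 43), so λ ≡ 31.
  x = λ² - 37 - 14 = 961 - 51 ≡ 7; y = λ·(37 - 7) - 29 ≡ 41. → (7, 41)
10P: (7, 41) + (14, 4). λ = (4 - 41)/(14 - 7) ≡ 6/7 mod 43. 7⁻¹ ≡ 37 (mod 43), so λ ≡ 7.
  x = λ² - 7 - 14 = 49 - 21 ≡ 28; y = λ·(7 - 28) - 41 ≡ 27. → (28, 27)

(28, 27)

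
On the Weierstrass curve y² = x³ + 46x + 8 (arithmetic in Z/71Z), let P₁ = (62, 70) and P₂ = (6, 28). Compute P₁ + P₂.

(62, 70) + (6, 28). λ = (28 - 70)/(6 - 62) ≡ 29/15 mod 71. 15⁻¹ ≡ 19 (mod 71), so λ ≡ 54.
  x = λ² - 62 - 6 = 2916 - 68 ≡ 8; y = λ·(62 - 8) - 70 ≡ 6. → (8, 6)

(8, 6)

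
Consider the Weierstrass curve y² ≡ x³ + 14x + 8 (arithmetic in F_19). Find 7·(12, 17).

Write P = (12, 17).
Double-and-add on 7 = (111)₂. Start with P = (12, 17) for the leading 1-bit.
double: tangent at (12, 17): λ = (3·12² + 14)/(2·17) ≡ 9/15. 15⁻¹ ≡ 14 (mod 19) since 15·14 = 210 ≡ 1, so λ ≡ 9·14 ≡ 12.
  x = λ² - 12 - 12 = 144 - 24 ≡ 6; y = λ·(12 - 6) - 17 ≡ 17. → (6, 17)
add P: (6, 17) + (12, 17). λ = (17 - 17)/(12 - 6) ≡ 0/6 mod 19. 6⁻¹ ≡ 16 (mod 19), so λ ≡ 0.
  x = λ² - 6 - 12 = 0 - 18 ≡ 1; y = λ·(6 - 1) - 17 ≡ 2. → (1, 2)
double: tangent at (1, 2): λ = (3·1² + 14)/(2·2) ≡ 17/4. 4⁻¹ ≡ 5 (mod 19) since 4·5 = 20 ≡ 1, so λ ≡ 17·5 ≡ 9.
  x = λ² - 1 - 1 = 81 - 2 ≡ 3; y = λ·(1 - 3) - 2 ≡ 18. → (3, 18)
add P: (3, 18) + (12, 17). λ = (17 - 18)/(12 - 3) ≡ 18/9 mod 19. 9⁻¹ ≡ 17 (mod 19) since 9·17 = 153 ≡ 1, so λ ≡ 2.
  x = λ² - 3 - 12 = 4 - 15 ≡ 8; y = λ·(3 - 8) - 18 ≡ 10. → (8, 10)

(8, 10)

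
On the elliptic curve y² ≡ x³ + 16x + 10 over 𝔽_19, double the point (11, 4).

tangent at (11, 4): λ = (3·11² + 16)/(2·4) ≡ 18/8. 8⁻¹ ≡ 12 (mod 19), so λ ≡ 18·12 ≡ 7.
  x = λ² - 11 - 11 = 49 - 22 ≡ 8; y = λ·(11 - 8) - 4 ≡ 17. → (8, 17)

(8, 17)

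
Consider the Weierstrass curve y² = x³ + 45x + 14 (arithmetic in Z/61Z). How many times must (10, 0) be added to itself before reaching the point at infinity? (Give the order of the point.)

2

2P: (10, 0) + (10, 0): same x and y₁ ≡ -y₂, so the sum is the point at infinity.
2P = the point at infinity, so the order is 2.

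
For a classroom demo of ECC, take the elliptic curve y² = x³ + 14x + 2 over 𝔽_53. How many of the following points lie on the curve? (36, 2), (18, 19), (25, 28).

0

(36, 2): 2² ≡ 4, rhs ≡ 45 → off.
(18, 19): 19² ≡ 43, rhs ≡ 44 → off.
(25, 28): 28² ≡ 42, rhs ≡ 24 → off.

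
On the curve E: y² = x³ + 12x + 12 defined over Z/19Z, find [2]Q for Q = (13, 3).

(13, 16)

tangent at (13, 3): λ = (3·13² + 12)/(2·3) ≡ 6/6. 6⁻¹ ≡ 16 (mod 19) since 6·16 = 96 ≡ 1, so λ ≡ 6·16 ≡ 1.
  x = λ² - 13 - 13 = 1 - 26 ≡ 13; y = λ·(13 - 13) - 3 ≡ 16. → (13, 16)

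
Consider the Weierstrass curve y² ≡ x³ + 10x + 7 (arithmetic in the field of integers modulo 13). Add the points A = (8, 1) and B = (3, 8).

(5, 0)

(8, 1) + (3, 8). λ = (8 - 1)/(3 - 8) ≡ 7/8 mod 13. 8⁻¹ ≡ 5 (mod 13), so λ ≡ 9.
  x = λ² - 8 - 3 = 81 - 11 ≡ 5; y = λ·(8 - 5) - 1 ≡ 0. → (5, 0)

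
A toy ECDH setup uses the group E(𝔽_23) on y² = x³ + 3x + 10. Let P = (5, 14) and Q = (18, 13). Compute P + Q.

(5, 14) + (18, 13). λ = (13 - 14)/(18 - 5) ≡ 22/13 mod 23. 13⁻¹ ≡ 16 (mod 23) since 13·16 = 208 ≡ 1, so λ ≡ 7.
  x = λ² - 5 - 18 = 49 - 23 ≡ 3; y = λ·(5 - 3) - 14 ≡ 0. → (3, 0)

(3, 0)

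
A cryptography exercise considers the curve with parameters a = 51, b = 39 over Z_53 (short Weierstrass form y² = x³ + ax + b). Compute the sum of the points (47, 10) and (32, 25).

(47, 10) + (32, 25). λ = (25 - 10)/(32 - 47) ≡ 15/38 mod 53. 38⁻¹ ≡ 7 (mod 53), so λ ≡ 52.
  x = λ² - 47 - 32 = 2704 - 79 ≡ 28; y = λ·(47 - 28) - 10 ≡ 24. → (28, 24)

(28, 24)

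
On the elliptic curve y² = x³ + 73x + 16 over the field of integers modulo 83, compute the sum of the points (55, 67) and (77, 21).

(55, 67) + (77, 21). λ = (21 - 67)/(77 - 55) ≡ 37/22 mod 83. 22⁻¹ ≡ 34 (mod 83), so λ ≡ 13.
  x = λ² - 55 - 77 = 169 - 132 ≡ 37; y = λ·(55 - 37) - 67 ≡ 1. → (37, 1)

(37, 1)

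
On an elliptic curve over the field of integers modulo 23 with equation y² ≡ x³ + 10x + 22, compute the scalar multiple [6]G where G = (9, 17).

(18, 13)

Repeated addition: build up to 6G.
2G: tangent at (9, 17): λ = (3·9² + 10)/(2·17) ≡ 0/11. 11⁻¹ ≡ 21 (mod 23) since 11·21 = 231 ≡ 1, so λ ≡ 0·21 ≡ 0.
  x = λ² - 9 - 9 = 0 - 18 ≡ 5; y = λ·(9 - 5) - 17 ≡ 6. → (5, 6)
3G: (5, 6) + (9, 17). λ = (17 - 6)/(9 - 5) ≡ 11/4 mod 23. 4⁻¹ ≡ 6 (mod 23) since 4·6 = 24 ≡ 1, so λ ≡ 20.
  x = λ² - 5 - 9 = 400 - 14 ≡ 18; y = λ·(5 - 18) - 6 ≡ 10. → (18, 10)
4G: (18, 10) + (9, 17). λ = (17 - 10)/(9 - 18) ≡ 7/14 mod 23. 14⁻¹ ≡ 5 (mod 23) since 14·5 = 70 ≡ 1, so λ ≡ 12.
  x = λ² - 18 - 9 = 144 - 27 ≡ 2; y = λ·(18 - 2) - 10 ≡ 21. → (2, 21)
5G: (2, 21) + (9, 17). λ = (17 - 21)/(9 - 2) ≡ 19/7 mod 23. 7⁻¹ ≡ 10 (mod 23), so λ ≡ 6.
  x = λ² - 2 - 9 = 36 - 11 ≡ 2; y = λ·(2 - 2) - 21 ≡ 2. → (2, 2)
6G: (2, 2) + (9, 17). λ = (17 - 2)/(9 - 2) ≡ 15/7 mod 23. 7⁻¹ ≡ 10 (mod 23), so λ ≡ 12.
  x = λ² - 2 - 9 = 144 - 11 ≡ 18; y = λ·(2 - 18) - 2 ≡ 13. → (18, 13)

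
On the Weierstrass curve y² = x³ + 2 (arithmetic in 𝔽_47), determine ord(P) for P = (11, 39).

12

2P: tangent at (11, 39): λ = (3·11² + 0)/(2·39) ≡ 34/31. 31⁻¹ ≡ 44 (mod 47) since 31·44 = 1364 ≡ 1, so λ ≡ 34·44 ≡ 39.
  x = λ² - 11 - 11 = 1521 - 22 ≡ 42; y = λ·(11 - 42) - 39 ≡ 21. → (42, 21)
3P: (42, 21) + (11, 39). λ = (39 - 21)/(11 - 42) ≡ 18/16 mod 47. 16⁻¹ ≡ 3 (mod 47) since 16·3 = 48 ≡ 1, so λ ≡ 7.
  x = λ² - 42 - 11 = 49 - 53 ≡ 43; y = λ·(42 - 43) - 21 ≡ 19. → (43, 19)
4P: (43, 19) + (11, 39). λ = (39 - 19)/(11 - 43) ≡ 20/15 mod 47. 15⁻¹ ≡ 22 (mod 47) since 15·22 = 330 ≡ 1, so λ ≡ 17.
  x = λ² - 43 - 11 = 289 - 54 ≡ 0; y = λ·(43 - 0) - 19 ≡ 7. → (0, 7)
5P: (0, 7) + (11, 39). λ = (39 - 7)/(11 - 0) ≡ 32/11 mod 47. 11⁻¹ ≡ 30 (mod 47), so λ ≡ 20.
  x = λ² - 0 - 11 = 400 - 11 ≡ 13; y = λ·(0 - 13) - 7 ≡ 15. → (13, 15)
6P: (13, 15) + (11, 39). λ = (39 - 15)/(11 - 13) ≡ 24/45 mod 47. 45⁻¹ ≡ 23 (mod 47), so λ ≡ 35.
  x = λ² - 13 - 11 = 1225 - 24 ≡ 26; y = λ·(13 - 26) - 15 ≡ 0. → (26, 0)
7P: (26, 0) + (11, 39). λ = (39 - 0)/(11 - 26) ≡ 39/32 mod 47. 32⁻¹ ≡ 25 (mod 47) since 32·25 = 800 ≡ 1, so λ ≡ 35.
  x = λ² - 26 - 11 = 1225 - 37 ≡ 13; y = λ·(26 - 13) - 0 ≡ 32. → (13, 32)
8P: (13, 32) + (11, 39). λ = (39 - 32)/(11 - 13) ≡ 7/45 mod 47. 45⁻¹ ≡ 23 (mod 47) since 45·23 = 1035 ≡ 1, so λ ≡ 20.
  x = λ² - 13 - 11 = 400 - 24 ≡ 0; y = λ·(13 - 0) - 32 ≡ 40. → (0, 40)
9P: (0, 40) + (11, 39). λ = (39 - 40)/(11 - 0) ≡ 46/11 mod 47. 11⁻¹ ≡ 30 (mod 47) since 11·30 = 330 ≡ 1, so λ ≡ 17.
  x = λ² - 0 - 11 = 289 - 11 ≡ 43; y = λ·(0 - 43) - 40 ≡ 28. → (43, 28)
10P: (43, 28) + (11, 39). λ = (39 - 28)/(11 - 43) ≡ 11/15 mod 47. 15⁻¹ ≡ 22 (mod 47), so λ ≡ 7.
  x = λ² - 43 - 11 = 49 - 54 ≡ 42; y = λ·(43 - 42) - 28 ≡ 26. → (42, 26)
11P: (42, 26) + (11, 39). λ = (39 - 26)/(11 - 42) ≡ 13/16 mod 47. 16⁻¹ ≡ 3 (mod 47), so λ ≡ 39.
  x = λ² - 42 - 11 = 1521 - 53 ≡ 11; y = λ·(42 - 11) - 26 ≡ 8. → (11, 8)
12P: (11, 8) + (11, 39): same x and y₁ ≡ -y₂, so the sum is the point at infinity.
12P = the point at infinity, so the order is 12.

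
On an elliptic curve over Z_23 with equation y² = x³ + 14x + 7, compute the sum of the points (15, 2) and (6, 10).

(15, 21)

(15, 2) + (6, 10). λ = (10 - 2)/(6 - 15) ≡ 8/14 mod 23. 14⁻¹ ≡ 5 (mod 23), so λ ≡ 17.
  x = λ² - 15 - 6 = 289 - 21 ≡ 15; y = λ·(15 - 15) - 2 ≡ 21. → (15, 21)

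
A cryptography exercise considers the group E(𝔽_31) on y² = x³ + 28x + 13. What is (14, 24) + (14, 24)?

(17, 15)

tangent at (14, 24): λ = (3·14² + 28)/(2·24) ≡ 27/17. 17⁻¹ ≡ 11 (mod 31), so λ ≡ 27·11 ≡ 18.
  x = λ² - 14 - 14 = 324 - 28 ≡ 17; y = λ·(14 - 17) - 24 ≡ 15. → (17, 15)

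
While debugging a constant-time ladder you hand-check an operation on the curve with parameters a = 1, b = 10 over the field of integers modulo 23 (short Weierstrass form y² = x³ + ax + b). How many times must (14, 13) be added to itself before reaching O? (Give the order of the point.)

2P: tangent at (14, 13): λ = (3·14² + 1)/(2·13) ≡ 14/3. 3⁻¹ ≡ 8 (mod 23) since 3·8 = 24 ≡ 1, so λ ≡ 14·8 ≡ 20.
  x = λ² - 14 - 14 = 400 - 28 ≡ 4; y = λ·(14 - 4) - 13 ≡ 3. → (4, 3)
3P: (4, 3) + (14, 13). λ = (13 - 3)/(14 - 4) ≡ 10/10 mod 23. 10⁻¹ ≡ 7 (mod 23) since 10·7 = 70 ≡ 1, so λ ≡ 1.
  x = λ² - 4 - 14 = 1 - 18 ≡ 6; y = λ·(4 - 6) - 3 ≡ 18. → (6, 18)
4P: (6, 18) + (14, 13). λ = (13 - 18)/(14 - 6) ≡ 18/8 mod 23. 8⁻¹ ≡ 3 (mod 23), so λ ≡ 8.
  x = λ² - 6 - 14 = 64 - 20 ≡ 21; y = λ·(6 - 21) - 18 ≡ 0. → (21, 0)
5P: (21, 0) + (14, 13). λ = (13 - 0)/(14 - 21) ≡ 13/16 mod 23. 16⁻¹ ≡ 13 (mod 23) since 16·13 = 208 ≡ 1, so λ ≡ 8.
  x = λ² - 21 - 14 = 64 - 35 ≡ 6; y = λ·(21 - 6) - 0 ≡ 5. → (6, 5)
6P: (6, 5) + (14, 13). λ = (13 - 5)/(14 - 6) ≡ 8/8 mod 23. 8⁻¹ ≡ 3 (mod 23) since 8·3 = 24 ≡ 1, so λ ≡ 1.
  x = λ² - 6 - 14 = 1 - 20 ≡ 4; y = λ·(6 - 4) - 5 ≡ 20. → (4, 20)
7P: (4, 20) + (14, 13). λ = (13 - 20)/(14 - 4) ≡ 16/10 mod 23. 10⁻¹ ≡ 7 (mod 23), so λ ≡ 20.
  x = λ² - 4 - 14 = 400 - 18 ≡ 14; y = λ·(4 - 14) - 20 ≡ 10. → (14, 10)
8P: (14, 10) + (14, 13): same x and y₁ ≡ -y₂, so the sum is O.
8P = O, so the order is 8.

8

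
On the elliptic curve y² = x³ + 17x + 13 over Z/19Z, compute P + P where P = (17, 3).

tangent at (17, 3): λ = (3·17² + 17)/(2·3) ≡ 10/6. 6⁻¹ ≡ 16 (mod 19), so λ ≡ 10·16 ≡ 8.
  x = λ² - 17 - 17 = 64 - 34 ≡ 11; y = λ·(17 - 11) - 3 ≡ 7. → (11, 7)

(11, 7)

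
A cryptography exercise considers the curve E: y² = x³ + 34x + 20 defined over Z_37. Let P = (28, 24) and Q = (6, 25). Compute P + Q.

(28, 24) + (6, 25). λ = (25 - 24)/(6 - 28) ≡ 1/15 mod 37. 15⁻¹ ≡ 5 (mod 37), so λ ≡ 5.
  x = λ² - 28 - 6 = 25 - 34 ≡ 28; y = λ·(28 - 28) - 24 ≡ 13. → (28, 13)

(28, 13)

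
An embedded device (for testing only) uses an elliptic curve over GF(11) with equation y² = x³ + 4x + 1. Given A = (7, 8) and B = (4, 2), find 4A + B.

(7, 3)

First 4A:
Repeated addition: build up to 4A.
2A: tangent at (7, 8): λ = (3·7² + 4)/(2·8) ≡ 8/5. 5⁻¹ ≡ 9 (mod 11) since 5·9 = 45 ≡ 1, so λ ≡ 8·9 ≡ 6.
  x = λ² - 7 - 7 = 36 - 14 ≡ 0; y = λ·(7 - 0) - 8 ≡ 1. → (0, 1)
3A: (0, 1) + (7, 8). λ = (8 - 1)/(7 - 0) ≡ 7/7 mod 11. 7⁻¹ ≡ 8 (mod 11), so λ ≡ 1.
  x = λ² - 0 - 7 = 1 - 7 ≡ 5; y = λ·(0 - 5) - 1 ≡ 5. → (5, 5)
4A: (5, 5) + (7, 8). λ = (8 - 5)/(7 - 5) ≡ 3/2 mod 11. 2⁻¹ ≡ 6 (mod 11) since 2·6 = 12 ≡ 1, so λ ≡ 7.
  x = λ² - 5 - 7 = 49 - 12 ≡ 4; y = λ·(5 - 4) - 5 ≡ 2. → (4, 2)
4A = (4, 2).
Finally 4A + B:
tangent at (4, 2): λ = (3·4² + 4)/(2·2) ≡ 8/4. 4⁻¹ ≡ 3 (mod 11), so λ ≡ 8·3 ≡ 2.
  x = λ² - 4 - 4 = 4 - 8 ≡ 7; y = λ·(4 - 7) - 2 ≡ 3. → (7, 3)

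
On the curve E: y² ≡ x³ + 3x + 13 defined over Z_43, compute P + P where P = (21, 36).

(12, 33)

tangent at (21, 36): λ = (3·21² + 3)/(2·36) ≡ 36/29. 29⁻¹ ≡ 3 (mod 43) since 29·3 = 87 ≡ 1, so λ ≡ 36·3 ≡ 22.
  x = λ² - 21 - 21 = 484 - 42 ≡ 12; y = λ·(21 - 12) - 36 ≡ 33. → (12, 33)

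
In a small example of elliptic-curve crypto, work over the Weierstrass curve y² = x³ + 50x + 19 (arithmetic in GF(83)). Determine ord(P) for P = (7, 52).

2P: tangent at (7, 52): λ = (3·7² + 50)/(2·52) ≡ 31/21. 21⁻¹ ≡ 4 (mod 83) since 21·4 = 84 ≡ 1, so λ ≡ 31·4 ≡ 41.
  x = λ² - 7 - 7 = 1681 - 14 ≡ 7; y = λ·(7 - 7) - 52 ≡ 31. → (7, 31)
3P: (7, 31) + (7, 52): same x and y₁ ≡ -y₂, so the sum is 𝒪.
3P = 𝒪, so the order is 3.

3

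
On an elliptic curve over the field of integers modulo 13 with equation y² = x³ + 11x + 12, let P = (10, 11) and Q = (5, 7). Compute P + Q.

(10, 11) + (5, 7). λ = (7 - 11)/(5 - 10) ≡ 9/8 mod 13. 8⁻¹ ≡ 5 (mod 13) since 8·5 = 40 ≡ 1, so λ ≡ 6.
  x = λ² - 10 - 5 = 36 - 15 ≡ 8; y = λ·(10 - 8) - 11 ≡ 1. → (8, 1)

(8, 1)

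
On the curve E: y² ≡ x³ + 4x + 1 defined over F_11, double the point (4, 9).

tangent at (4, 9): λ = (3·4² + 4)/(2·9) ≡ 8/7. 7⁻¹ ≡ 8 (mod 11) since 7·8 = 56 ≡ 1, so λ ≡ 8·8 ≡ 9.
  x = λ² - 4 - 4 = 81 - 8 ≡ 7; y = λ·(4 - 7) - 9 ≡ 8. → (7, 8)

(7, 8)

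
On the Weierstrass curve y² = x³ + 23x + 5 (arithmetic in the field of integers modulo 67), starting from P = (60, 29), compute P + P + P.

Repeated addition: build up to 3P.
2P: tangent at (60, 29): λ = (3·60² + 23)/(2·29) ≡ 36/58. 58⁻¹ ≡ 52 (mod 67), so λ ≡ 36·52 ≡ 63.
  x = λ² - 60 - 60 = 3969 - 120 ≡ 30; y = λ·(60 - 30) - 29 ≡ 52. → (30, 52)
3P: (30, 52) + (60, 29). λ = (29 - 52)/(60 - 30) ≡ 44/30 mod 67. 30⁻¹ ≡ 38 (mod 67), so λ ≡ 64.
  x = λ² - 30 - 60 = 4096 - 90 ≡ 53; y = λ·(30 - 53) - 52 ≡ 17. → (53, 17)

(53, 17)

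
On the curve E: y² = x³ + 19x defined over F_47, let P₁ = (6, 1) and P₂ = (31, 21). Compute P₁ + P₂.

(5, 28)

(6, 1) + (31, 21). λ = (21 - 1)/(31 - 6) ≡ 20/25 mod 47. 25⁻¹ ≡ 32 (mod 47) since 25·32 = 800 ≡ 1, so λ ≡ 29.
  x = λ² - 6 - 31 = 841 - 37 ≡ 5; y = λ·(6 - 5) - 1 ≡ 28. → (5, 28)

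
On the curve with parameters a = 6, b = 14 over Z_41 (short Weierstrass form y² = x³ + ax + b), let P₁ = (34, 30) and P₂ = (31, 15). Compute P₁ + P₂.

(34, 30) + (31, 15). λ = (15 - 30)/(31 - 34) ≡ 26/38 mod 41. 38⁻¹ ≡ 27 (mod 41) since 38·27 = 1026 ≡ 1, so λ ≡ 5.
  x = λ² - 34 - 31 = 25 - 65 ≡ 1; y = λ·(34 - 1) - 30 ≡ 12. → (1, 12)

(1, 12)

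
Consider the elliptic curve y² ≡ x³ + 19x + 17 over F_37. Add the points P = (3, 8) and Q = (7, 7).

(3, 8) + (7, 7). λ = (7 - 8)/(7 - 3) ≡ 36/4 mod 37. 4⁻¹ ≡ 28 (mod 37), so λ ≡ 9.
  x = λ² - 3 - 7 = 81 - 10 ≡ 34; y = λ·(3 - 34) - 8 ≡ 9. → (34, 9)

(34, 9)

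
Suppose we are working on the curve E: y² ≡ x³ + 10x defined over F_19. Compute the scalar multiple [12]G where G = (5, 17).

(1, 12)

Repeated addition: build up to 12G.
2G: tangent at (5, 17): λ = (3·5² + 10)/(2·17) ≡ 9/15. 15⁻¹ ≡ 14 (mod 19), so λ ≡ 9·14 ≡ 12.
  x = λ² - 5 - 5 = 144 - 10 ≡ 1; y = λ·(5 - 1) - 17 ≡ 12. → (1, 12)
3G: (1, 12) + (5, 17). λ = (17 - 12)/(5 - 1) ≡ 5/4 mod 19. 4⁻¹ ≡ 5 (mod 19) since 4·5 = 20 ≡ 1, so λ ≡ 6.
  x = λ² - 1 - 5 = 36 - 6 ≡ 11; y = λ·(1 - 11) - 12 ≡ 4. → (11, 4)
4G: (11, 4) + (5, 17). λ = (17 - 4)/(5 - 11) ≡ 13/13 mod 19. 13⁻¹ ≡ 3 (mod 19) since 13·3 = 39 ≡ 1, so λ ≡ 1.
  x = λ² - 11 - 5 = 1 - 16 ≡ 4; y = λ·(11 - 4) - 4 ≡ 3. → (4, 3)
5G: (4, 3) + (5, 17). λ = (17 - 3)/(5 - 4) ≡ 14/1 mod 19. 1⁻¹ ≡ 1 (mod 19) since 1·1 = 1 ≡ 1, so λ ≡ 14.
  x = λ² - 4 - 5 = 196 - 9 ≡ 16; y = λ·(4 - 16) - 3 ≡ 0. → (16, 0)
6G: (16, 0) + (5, 17). λ = (17 - 0)/(5 - 16) ≡ 17/8 mod 19. 8⁻¹ ≡ 12 (mod 19) since 8·12 = 96 ≡ 1, so λ ≡ 14.
  x = λ² - 16 - 5 = 196 - 21 ≡ 4; y = λ·(16 - 4) - 0 ≡ 16. → (4, 16)
7G: (4, 16) + (5, 17). λ = (17 - 16)/(5 - 4) ≡ 1/1 mod 19. 1⁻¹ ≡ 1 (mod 19) since 1·1 = 1 ≡ 1, so λ ≡ 1.
  x = λ² - 4 - 5 = 1 - 9 ≡ 11; y = λ·(4 - 11) - 16 ≡ 15. → (11, 15)
8G: (11, 15) + (5, 17). λ = (17 - 15)/(5 - 11) ≡ 2/13 mod 19. 13⁻¹ ≡ 3 (mod 19), so λ ≡ 6.
  x = λ² - 11 - 5 = 36 - 16 ≡ 1; y = λ·(11 - 1) - 15 ≡ 7. → (1, 7)
9G: (1, 7) + (5, 17). λ = (17 - 7)/(5 - 1) ≡ 10/4 mod 19. 4⁻¹ ≡ 5 (mod 19), so λ ≡ 12.
  x = λ² - 1 - 5 = 144 - 6 ≡ 5; y = λ·(1 - 5) - 7 ≡ 2. → (5, 2)
10G: (5, 2) + (5, 17): same x and y₁ ≡ -y₂, so the sum is the point at infinity.
11G: the point at infinity + (5, 17) = (5, 17) (identity).
12G: tangent at (5, 17): λ = (3·5² + 10)/(2·17) ≡ 9/15. 15⁻¹ ≡ 14 (mod 19), so λ ≡ 9·14 ≡ 12.
  x = λ² - 5 - 5 = 144 - 10 ≡ 1; y = λ·(5 - 1) - 17 ≡ 12. → (1, 12)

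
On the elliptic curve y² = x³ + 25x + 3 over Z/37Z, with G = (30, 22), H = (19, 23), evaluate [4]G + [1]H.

First 4G:
Repeated addition: build up to 4G.
2G: tangent at (30, 22): λ = (3·30² + 25)/(2·22) ≡ 24/7. 7⁻¹ ≡ 16 (mod 37) since 7·16 = 112 ≡ 1, so λ ≡ 24·16 ≡ 14.
  x = λ² - 30 - 30 = 196 - 60 ≡ 25; y = λ·(30 - 25) - 22 ≡ 11. → (25, 11)
3G: (25, 11) + (30, 22). λ = (22 - 11)/(30 - 25) ≡ 11/5 mod 37. 5⁻¹ ≡ 15 (mod 37), so λ ≡ 17.
  x = λ² - 25 - 30 = 289 - 55 ≡ 12; y = λ·(25 - 12) - 11 ≡ 25. → (12, 25)
4G: (12, 25) + (30, 22). λ = (22 - 25)/(30 - 12) ≡ 34/18 mod 37. 18⁻¹ ≡ 35 (mod 37) since 18·35 = 630 ≡ 1, so λ ≡ 6.
  x = λ² - 12 - 30 = 36 - 42 ≡ 31; y = λ·(12 - 31) - 25 ≡ 9. → (31, 9)
4G = (31, 9).
Finally 4G + H:
(31, 9) + (19, 23). λ = (23 - 9)/(19 - 31) ≡ 14/25 mod 37. 25⁻¹ ≡ 3 (mod 37), so λ ≡ 5.
  x = λ² - 31 - 19 = 25 - 50 ≡ 12; y = λ·(31 - 12) - 9 ≡ 12. → (12, 12)

(12, 12)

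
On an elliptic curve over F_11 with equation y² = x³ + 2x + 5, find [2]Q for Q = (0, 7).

tangent at (0, 7): λ = (3·0² + 2)/(2·7) ≡ 2/3. 3⁻¹ ≡ 4 (mod 11), so λ ≡ 2·4 ≡ 8.
  x = λ² - 0 - 0 = 64 - 0 ≡ 9; y = λ·(0 - 9) - 7 ≡ 9. → (9, 9)

(9, 9)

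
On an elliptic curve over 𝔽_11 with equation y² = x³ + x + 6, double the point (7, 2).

tangent at (7, 2): λ = (3·7² + 1)/(2·2) ≡ 5/4. 4⁻¹ ≡ 3 (mod 11) since 4·3 = 12 ≡ 1, so λ ≡ 5·3 ≡ 4.
  x = λ² - 7 - 7 = 16 - 14 ≡ 2; y = λ·(7 - 2) - 2 ≡ 7. → (2, 7)

(2, 7)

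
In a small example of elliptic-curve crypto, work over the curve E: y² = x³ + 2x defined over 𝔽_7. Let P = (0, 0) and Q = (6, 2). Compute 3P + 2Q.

First 3P:
Repeated addition: build up to 3P.
2P: (0, 0) + (0, 0): same x and y₁ ≡ -y₂, so the sum is O.
3P: O + (0, 0) = (0, 0) (identity).
3P = (0, 0).
Next 2Q:
Repeated addition: build up to 2Q.
2Q: tangent at (6, 2): λ = (3·6² + 2)/(2·2) ≡ 5/4. 4⁻¹ ≡ 2 (mod 7), so λ ≡ 5·2 ≡ 3.
  x = λ² - 6 - 6 = 9 - 12 ≡ 4; y = λ·(6 - 4) - 2 ≡ 4. → (4, 4)
2Q = (4, 4).
Finally 3P + 2Q:
(0, 0) + (4, 4). λ = (4 - 0)/(4 - 0) ≡ 4/4 mod 7. 4⁻¹ ≡ 2 (mod 7), so λ ≡ 1.
  x = λ² - 0 - 4 = 1 - 4 ≡ 4; y = λ·(0 - 4) - 0 ≡ 3. → (4, 3)

(4, 3)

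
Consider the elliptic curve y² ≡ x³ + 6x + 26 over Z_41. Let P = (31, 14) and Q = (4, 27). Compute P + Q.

(31, 14) + (4, 27). λ = (27 - 14)/(4 - 31) ≡ 13/14 mod 41. 14⁻¹ ≡ 3 (mod 41), so λ ≡ 39.
  x = λ² - 31 - 4 = 1521 - 35 ≡ 10; y = λ·(31 - 10) - 14 ≡ 26. → (10, 26)

(10, 26)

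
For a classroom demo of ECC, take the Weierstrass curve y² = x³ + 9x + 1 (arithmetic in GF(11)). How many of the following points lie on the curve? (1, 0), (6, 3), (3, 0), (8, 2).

(1, 0): 0² ≡ 0, rhs ≡ 0 → on.
(6, 3): 3² ≡ 9, rhs ≡ 7 → off.
(3, 0): 0² ≡ 0, rhs ≡ 0 → on.
(8, 2): 2² ≡ 4, rhs ≡ 2 → off.

2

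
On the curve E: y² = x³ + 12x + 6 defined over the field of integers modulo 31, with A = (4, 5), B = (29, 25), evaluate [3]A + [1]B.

First 3A:
Repeated addition: build up to 3A.
2A: tangent at (4, 5): λ = (3·4² + 12)/(2·5) ≡ 29/10. 10⁻¹ ≡ 28 (mod 31), so λ ≡ 29·28 ≡ 6.
  x = λ² - 4 - 4 = 36 - 8 ≡ 28; y = λ·(4 - 28) - 5 ≡ 6. → (28, 6)
3A: (28, 6) + (4, 5). λ = (5 - 6)/(4 - 28) ≡ 30/7 mod 31. 7⁻¹ ≡ 9 (mod 31), so λ ≡ 22.
  x = λ² - 28 - 4 = 484 - 32 ≡ 18; y = λ·(28 - 18) - 6 ≡ 28. → (18, 28)
3A = (18, 28).
Finally 3A + B:
(18, 28) + (29, 25). λ = (25 - 28)/(29 - 18) ≡ 28/11 mod 31. 11⁻¹ ≡ 17 (mod 31) since 11·17 = 187 ≡ 1, so λ ≡ 11.
  x = λ² - 18 - 29 = 121 - 47 ≡ 12; y = λ·(18 - 12) - 28 ≡ 7. → (12, 7)

(12, 7)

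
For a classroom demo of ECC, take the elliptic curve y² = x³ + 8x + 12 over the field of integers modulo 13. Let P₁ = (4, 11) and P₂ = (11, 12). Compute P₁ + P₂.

(2, 6)

(4, 11) + (11, 12). λ = (12 - 11)/(11 - 4) ≡ 1/7 mod 13. 7⁻¹ ≡ 2 (mod 13) since 7·2 = 14 ≡ 1, so λ ≡ 2.
  x = λ² - 4 - 11 = 4 - 15 ≡ 2; y = λ·(4 - 2) - 11 ≡ 6. → (2, 6)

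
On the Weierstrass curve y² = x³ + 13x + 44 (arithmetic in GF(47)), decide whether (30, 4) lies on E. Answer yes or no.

y² = 4² ≡ 16; x³ + 13x + 44 = 27434 ≡ 33 (mod 47). 16 ≠ 33.

no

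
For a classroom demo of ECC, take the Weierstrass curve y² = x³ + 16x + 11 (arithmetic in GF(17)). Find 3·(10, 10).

O

Write G = (10, 10).
Repeated addition: build up to 3G.
2G: tangent at (10, 10): λ = (3·10² + 16)/(2·10) ≡ 10/3. 3⁻¹ ≡ 6 (mod 17), so λ ≡ 10·6 ≡ 9.
  x = λ² - 10 - 10 = 81 - 20 ≡ 10; y = λ·(10 - 10) - 10 ≡ 7. → (10, 7)
3G: (10, 7) + (10, 10): same x and y₁ ≡ -y₂, so the sum is ∞.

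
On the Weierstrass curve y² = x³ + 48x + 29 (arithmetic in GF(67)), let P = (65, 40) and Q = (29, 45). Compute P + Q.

(44, 52)

(65, 40) + (29, 45). λ = (45 - 40)/(29 - 65) ≡ 5/31 mod 67. 31⁻¹ ≡ 13 (mod 67) since 31·13 = 403 ≡ 1, so λ ≡ 65.
  x = λ² - 65 - 29 = 4225 - 94 ≡ 44; y = λ·(65 - 44) - 40 ≡ 52. → (44, 52)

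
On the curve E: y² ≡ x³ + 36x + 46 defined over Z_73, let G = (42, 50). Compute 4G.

Repeated addition: build up to 4G.
2G: tangent at (42, 50): λ = (3·42² + 36)/(2·50) ≡ 72/27. 27⁻¹ ≡ 46 (mod 73), so λ ≡ 72·46 ≡ 27.
  x = λ² - 42 - 42 = 729 - 84 ≡ 61; y = λ·(42 - 61) - 50 ≡ 21. → (61, 21)
3G: (61, 21) + (42, 50). λ = (50 - 21)/(42 - 61) ≡ 29/54 mod 73. 54⁻¹ ≡ 23 (mod 73), so λ ≡ 10.
  x = λ² - 61 - 42 = 100 - 103 ≡ 70; y = λ·(61 - 70) - 21 ≡ 35. → (70, 35)
4G: (70, 35) + (42, 50). λ = (50 - 35)/(42 - 70) ≡ 15/45 mod 73. 45⁻¹ ≡ 13 (mod 73) since 45·13 = 585 ≡ 1, so λ ≡ 49.
  x = λ² - 70 - 42 = 2401 - 112 ≡ 26; y = λ·(70 - 26) - 35 ≡ 4. → (26, 4)

(26, 4)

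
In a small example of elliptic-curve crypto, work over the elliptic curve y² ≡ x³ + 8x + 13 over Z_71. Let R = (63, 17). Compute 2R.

(28, 26)

tangent at (63, 17): λ = (3·63² + 8)/(2·17) ≡ 58/34. 34⁻¹ ≡ 23 (mod 71) since 34·23 = 782 ≡ 1, so λ ≡ 58·23 ≡ 56.
  x = λ² - 63 - 63 = 3136 - 126 ≡ 28; y = λ·(63 - 28) - 17 ≡ 26. → (28, 26)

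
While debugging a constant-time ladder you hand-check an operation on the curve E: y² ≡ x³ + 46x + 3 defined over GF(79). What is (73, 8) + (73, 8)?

tangent at (73, 8): λ = (3·73² + 46)/(2·8) ≡ 75/16. 16⁻¹ ≡ 5 (mod 79), so λ ≡ 75·5 ≡ 59.
  x = λ² - 73 - 73 = 3481 - 146 ≡ 17; y = λ·(73 - 17) - 8 ≡ 57. → (17, 57)

(17, 57)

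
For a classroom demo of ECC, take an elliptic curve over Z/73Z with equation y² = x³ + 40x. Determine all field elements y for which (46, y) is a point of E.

x³ + 40x + 0 = 99176 ≡ 42 (mod 73).
42 is a non-residue mod 73; no y exists.

none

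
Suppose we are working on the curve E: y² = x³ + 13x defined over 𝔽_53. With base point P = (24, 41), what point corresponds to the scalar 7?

Double-and-add on 7 = (111)₂. Start with P = (24, 41) for the leading 1-bit.
double: tangent at (24, 41): λ = (3·24² + 13)/(2·41) ≡ 45/29. 29⁻¹ ≡ 11 (mod 53), so λ ≡ 45·11 ≡ 18.
  x = λ² - 24 - 24 = 324 - 48 ≡ 11; y = λ·(24 - 11) - 41 ≡ 34. → (11, 34)
add P: (11, 34) + (24, 41). λ = (41 - 34)/(24 - 11) ≡ 7/13 mod 53. 13⁻¹ ≡ 49 (mod 53), so λ ≡ 25.
  x = λ² - 11 - 24 = 625 - 35 ≡ 7; y = λ·(11 - 7) - 34 ≡ 13. → (7, 13)
double: tangent at (7, 13): λ = (3·7² + 13)/(2·13) ≡ 1/26. 26⁻¹ ≡ 51 (mod 53) since 26·51 = 1326 ≡ 1, so λ ≡ 1·51 ≡ 51.
  x = λ² - 7 - 7 = 2601 - 14 ≡ 43; y = λ·(7 - 43) - 13 ≡ 6. → (43, 6)
add P: (43, 6) + (24, 41). λ = (41 - 6)/(24 - 43) ≡ 35/34 mod 53. 34⁻¹ ≡ 39 (mod 53) since 34·39 = 1326 ≡ 1, so λ ≡ 40.
  x = λ² - 43 - 24 = 1600 - 67 ≡ 49; y = λ·(43 - 49) - 6 ≡ 19. → (49, 19)

(49, 19)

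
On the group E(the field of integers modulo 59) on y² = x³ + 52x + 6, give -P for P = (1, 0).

-(1, 0) = (1, -0 mod 59) = (1, 0).

(1, 0)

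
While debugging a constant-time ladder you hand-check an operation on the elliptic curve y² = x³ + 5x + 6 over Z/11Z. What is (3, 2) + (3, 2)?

(3, 9)

tangent at (3, 2): λ = (3·3² + 5)/(2·2) ≡ 10/4. 4⁻¹ ≡ 3 (mod 11), so λ ≡ 10·3 ≡ 8.
  x = λ² - 3 - 3 = 64 - 6 ≡ 3; y = λ·(3 - 3) - 2 ≡ 9. → (3, 9)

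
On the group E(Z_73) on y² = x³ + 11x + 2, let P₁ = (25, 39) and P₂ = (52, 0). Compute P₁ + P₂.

(25, 39) + (52, 0). λ = (0 - 39)/(52 - 25) ≡ 34/27 mod 73. 27⁻¹ ≡ 46 (mod 73), so λ ≡ 31.
  x = λ² - 25 - 52 = 961 - 77 ≡ 8; y = λ·(25 - 8) - 39 ≡ 50. → (8, 50)

(8, 50)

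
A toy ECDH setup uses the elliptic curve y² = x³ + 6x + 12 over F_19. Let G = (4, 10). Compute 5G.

Repeated addition: build up to 5G.
2G: tangent at (4, 10): λ = (3·4² + 6)/(2·10) ≡ 16/1. 1⁻¹ ≡ 1 (mod 19) since 1·1 = 1 ≡ 1, so λ ≡ 16·1 ≡ 16.
  x = λ² - 4 - 4 = 256 - 8 ≡ 1; y = λ·(4 - 1) - 10 ≡ 0. → (1, 0)
3G: (1, 0) + (4, 10). λ = (10 - 0)/(4 - 1) ≡ 10/3 mod 19. 3⁻¹ ≡ 13 (mod 19), so λ ≡ 16.
  x = λ² - 1 - 4 = 256 - 5 ≡ 4; y = λ·(1 - 4) - 0 ≡ 9. → (4, 9)
4G: (4, 9) + (4, 10): same x and y₁ ≡ -y₂, so the sum is 𝒪.
5G: 𝒪 + (4, 10) = (4, 10) (identity).

(4, 10)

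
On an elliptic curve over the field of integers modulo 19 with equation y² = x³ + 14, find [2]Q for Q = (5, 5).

(13, 11)

tangent at (5, 5): λ = (3·5² + 0)/(2·5) ≡ 18/10. 10⁻¹ ≡ 2 (mod 19) since 10·2 = 20 ≡ 1, so λ ≡ 18·2 ≡ 17.
  x = λ² - 5 - 5 = 289 - 10 ≡ 13; y = λ·(5 - 13) - 5 ≡ 11. → (13, 11)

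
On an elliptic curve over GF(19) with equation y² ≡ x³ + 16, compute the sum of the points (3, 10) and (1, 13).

(3, 9)

(3, 10) + (1, 13). λ = (13 - 10)/(1 - 3) ≡ 3/17 mod 19. 17⁻¹ ≡ 9 (mod 19), so λ ≡ 8.
  x = λ² - 3 - 1 = 64 - 4 ≡ 3; y = λ·(3 - 3) - 10 ≡ 9. → (3, 9)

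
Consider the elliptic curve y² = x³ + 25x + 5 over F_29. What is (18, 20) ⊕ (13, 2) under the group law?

(4, 13)

(18, 20) + (13, 2). λ = (2 - 20)/(13 - 18) ≡ 11/24 mod 29. 24⁻¹ ≡ 23 (mod 29) since 24·23 = 552 ≡ 1, so λ ≡ 21.
  x = λ² - 18 - 13 = 441 - 31 ≡ 4; y = λ·(18 - 4) - 20 ≡ 13. → (4, 13)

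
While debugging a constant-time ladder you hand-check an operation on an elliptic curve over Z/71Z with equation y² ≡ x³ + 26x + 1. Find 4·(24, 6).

(53, 34)

Write Q = (24, 6).
Double-and-add on 4 = (100)₂. Start with Q = (24, 6) for the leading 1-bit.
double: tangent at (24, 6): λ = (3·24² + 26)/(2·6) ≡ 50/12. 12⁻¹ ≡ 6 (mod 71) since 12·6 = 72 ≡ 1, so λ ≡ 50·6 ≡ 16.
  x = λ² - 24 - 24 = 256 - 48 ≡ 66; y = λ·(24 - 66) - 6 ≡ 32. → (66, 32)
double: tangent at (66, 32): λ = (3·66² + 26)/(2·32) ≡ 30/64. 64⁻¹ ≡ 10 (mod 71), so λ ≡ 30·10 ≡ 16.
  x = λ² - 66 - 66 = 256 - 132 ≡ 53; y = λ·(66 - 53) - 32 ≡ 34. → (53, 34)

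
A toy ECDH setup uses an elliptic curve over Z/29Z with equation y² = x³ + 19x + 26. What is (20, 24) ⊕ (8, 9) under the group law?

(8, 20)

(20, 24) + (8, 9). λ = (9 - 24)/(8 - 20) ≡ 14/17 mod 29. 17⁻¹ ≡ 12 (mod 29), so λ ≡ 23.
  x = λ² - 20 - 8 = 529 - 28 ≡ 8; y = λ·(20 - 8) - 24 ≡ 20. → (8, 20)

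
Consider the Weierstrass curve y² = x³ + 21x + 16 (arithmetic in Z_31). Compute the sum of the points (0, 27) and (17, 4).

(0, 27) + (17, 4). λ = (4 - 27)/(17 - 0) ≡ 8/17 mod 31. 17⁻¹ ≡ 11 (mod 31) since 17·11 = 187 ≡ 1, so λ ≡ 26.
  x = λ² - 0 - 17 = 676 - 17 ≡ 8; y = λ·(0 - 8) - 27 ≡ 13. → (8, 13)

(8, 13)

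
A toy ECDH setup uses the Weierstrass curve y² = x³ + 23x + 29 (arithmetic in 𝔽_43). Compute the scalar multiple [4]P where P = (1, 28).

(5, 21)

Double-and-add on 4 = (100)₂. Start with P = (1, 28) for the leading 1-bit.
double: tangent at (1, 28): λ = (3·1² + 23)/(2·28) ≡ 26/13. 13⁻¹ ≡ 10 (mod 43), so λ ≡ 26·10 ≡ 2.
  x = λ² - 1 - 1 = 4 - 2 ≡ 2; y = λ·(1 - 2) - 28 ≡ 13. → (2, 13)
double: tangent at (2, 13): λ = (3·2² + 23)/(2·13) ≡ 35/26. 26⁻¹ ≡ 5 (mod 43), so λ ≡ 35·5 ≡ 3.
  x = λ² - 2 - 2 = 9 - 4 ≡ 5; y = λ·(2 - 5) - 13 ≡ 21. → (5, 21)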